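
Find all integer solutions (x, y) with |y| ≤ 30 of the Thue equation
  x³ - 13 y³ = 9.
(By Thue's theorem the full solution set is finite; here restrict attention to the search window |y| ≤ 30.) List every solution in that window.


The equation is x³ - 13y³ = 9. For fixed y, x³ = 13·y³ + 9, so a solution requires the RHS to be a perfect cube.
Strategy: iterate y from -30 to 30, compute RHS = 13·y³ + 9, and check whether it is a (positive or negative) perfect cube.
Check small values of y:
  y = 0: RHS = 9 is not a perfect cube.
  y = 1: RHS = 22 is not a perfect cube.
  y = -1: RHS = -4 is not a perfect cube.
  y = 2: RHS = 113 is not a perfect cube.
  y = -2: RHS = -95 is not a perfect cube.
  y = 3: RHS = 360 is not a perfect cube.
  y = -3: RHS = -342 is not a perfect cube.
Continuing the search up to |y| = 30 finds no solutions either.
No (x, y) in the scanned range satisfies the equation.

No integer solutions with |y| ≤ 30.


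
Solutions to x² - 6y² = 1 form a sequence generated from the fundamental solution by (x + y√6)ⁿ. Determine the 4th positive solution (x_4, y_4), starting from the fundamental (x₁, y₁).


Step 1: Find the fundamental solution (x₁, y₁) of x² - 6y² = 1.
  Expand √6 as a continued fraction. a₀ = ⌊√6⌋ = 2; iterate m_{k+1} = d_k·a_k − m_k, d_{k+1} = (6 − m_{k+1}²)/d_k, a_{k+1} = ⌊(a₀ + m_{k+1})/d_{k+1}⌋ (starting m₀ = 0, d₀ = 1), with convergents p_k = a_k·p_{k-1} + p_{k-2}, q_k = a_k·q_{k-1} + q_{k-2} (p₋₁ = 1, q₋₁ = 0):
  k = 0: a₀ = 2; p₀/q₀ = 2/1; p₀² − 6·q₀² = 4 − 6 = -2.
  k = 1: m = 2, d = 2, a = ⌊(2 + 2)/2⌋ = 2; p/q = (2·2 + 1)/(2·1 + 0) = 5/2; p² − 6·q² = 25 − 24 = 1.
  The first convergent with p² − 6·q² = 1 gives the fundamental solution (x₁, y₁) = (5, 2).
Step 2: Apply the recurrence (x_{n+1}, y_{n+1}) = (x₁x_n + 6y₁y_n, x₁y_n + y₁x_n) repeatedly.
  From (x_1, y_1) = (5, 2): x_2 = 5·5 + 6·2·2 = 49; y_2 = 5·2 + 2·5 = 20.
  From (x_2, y_2) = (49, 20): x_3 = 5·49 + 6·2·20 = 485; y_3 = 5·20 + 2·49 = 198.
  From (x_3, y_3) = (485, 198): x_4 = 5·485 + 6·2·198 = 4801; y_4 = 5·198 + 2·485 = 1960.
Step 3: Verify x_4² - 6·y_4² = 23049601 - 23049600 = 1 (should be 1). ✓

(x_1, y_1) = (5, 2); (x_4, y_4) = (4801, 1960).


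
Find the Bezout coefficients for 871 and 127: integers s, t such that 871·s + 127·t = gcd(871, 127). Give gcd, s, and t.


Euclidean algorithm on (871, 127) — divide until remainder is 0:
  871 = 6 · 127 + 109
  127 = 1 · 109 + 18
  109 = 6 · 18 + 1
  18 = 18 · 1 + 0
gcd(871, 127) = 1.
Track Bezout coefficients alongside the remainders: start with r₀ = 871 = a·1 + b·0 (s = 1, t = 0) and r₁ = 127 = a·0 + b·1 (s = 0, t = 1); each new remainder r_{k+1} = r_{k-1} − q_k·r_k inherits s_{k+1} = s_{k-1} − q_k·s_k, t_{k+1} = t_{k-1} − q_k·t_k, so r_k = a·s_k + b·t_k at every step:
  q = 6: r = 109, s = 1 − 6·0 = 1, t = 0 − 6·1 = -6  (check: 871·1 + 127·(-6) = 109)
  q = 1: r = 18, s = 0 − 1·1 = -1, t = 1 − 1·(-6) = 7  (check: 871·(-1) + 127·7 = 18)
  q = 6: r = 1, s = 1 − 6·(-1) = 7, t = -6 − 6·7 = -48  (check: 871·7 + 127·(-48) = 1)
The row with r = 1 (the gcd) gives the Bezout coefficients s = 7, t = -48.
Result: 871 · (7) + 127 · (-48) = 1.

gcd(871, 127) = 1; s = 7, t = -48 (check: 871·7 + 127·(-48) = 1).


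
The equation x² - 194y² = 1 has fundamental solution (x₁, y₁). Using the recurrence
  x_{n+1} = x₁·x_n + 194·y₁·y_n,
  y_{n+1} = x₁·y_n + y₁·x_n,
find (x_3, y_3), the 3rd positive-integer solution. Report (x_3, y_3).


Step 1: Find the fundamental solution (x₁, y₁) of x² - 194y² = 1.
  Expand √194 as a continued fraction. a₀ = ⌊√194⌋ = 13; iterate m_{k+1} = d_k·a_k − m_k, d_{k+1} = (194 − m_{k+1}²)/d_k, a_{k+1} = ⌊(a₀ + m_{k+1})/d_{k+1}⌋ (starting m₀ = 0, d₀ = 1), with convergents p_k = a_k·p_{k-1} + p_{k-2}, q_k = a_k·q_{k-1} + q_{k-2} (p₋₁ = 1, q₋₁ = 0):
  k = 0: a₀ = 13; p₀/q₀ = 13/1; p₀² − 194·q₀² = 169 − 194 = -25.
  k = 1: m = 13, d = 25, a = ⌊(13 + 13)/25⌋ = 1; p/q = (1·13 + 1)/(1·1 + 0) = 14/1; p² − 194·q² = 196 − 194 = 2.
  k = 2: m = 12, d = 2, a = ⌊(13 + 12)/2⌋ = 12; p/q = (12·14 + 13)/(12·1 + 1) = 181/13; p² − 194·q² = 32761 − 32786 = -25.
  k = 3: m = 12, d = 25, a = ⌊(13 + 12)/25⌋ = 1; p/q = (1·181 + 14)/(1·13 + 1) = 195/14; p² − 194·q² = 38025 − 38024 = 1.
  The first convergent with p² − 194·q² = 1 gives the fundamental solution (x₁, y₁) = (195, 14).
Step 2: Apply the recurrence (x_{n+1}, y_{n+1}) = (x₁x_n + 194y₁y_n, x₁y_n + y₁x_n) repeatedly.
  From (x_1, y_1) = (195, 14): x_2 = 195·195 + 194·14·14 = 76049; y_2 = 195·14 + 14·195 = 5460.
  From (x_2, y_2) = (76049, 5460): x_3 = 195·76049 + 194·14·5460 = 29658915; y_3 = 195·5460 + 14·76049 = 2129386.
Step 3: Verify x_3² - 194·y_3² = 879651238977225 - 879651238977224 = 1 (should be 1). ✓

(x_1, y_1) = (195, 14); (x_3, y_3) = (29658915, 2129386).


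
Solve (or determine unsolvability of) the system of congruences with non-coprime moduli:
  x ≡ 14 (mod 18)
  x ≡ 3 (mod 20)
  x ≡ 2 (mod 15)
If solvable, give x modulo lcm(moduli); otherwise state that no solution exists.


Moduli 18, 20, 15 are not pairwise coprime, so CRT works modulo lcm(m_i) when all pairwise compatibility conditions hold.
Pairwise compatibility: gcd(m_i, m_j) must divide a_i - a_j for every pair.
Merge one congruence at a time:
  Start: x ≡ 14 (mod 18).
  Combine with x ≡ 3 (mod 20): gcd(18, 20) = 2, and 3 - 14 = -11 is NOT divisible by 2.
    ⇒ system is inconsistent (no integer solution).

No solution (the system is inconsistent).


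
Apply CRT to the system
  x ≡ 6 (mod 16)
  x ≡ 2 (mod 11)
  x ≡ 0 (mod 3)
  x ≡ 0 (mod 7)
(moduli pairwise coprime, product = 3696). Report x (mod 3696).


Product of moduli M = 16 · 11 · 3 · 7 = 3696.
Merge one congruence at a time:
  Start: x ≡ 6 (mod 16).
  Combine with x ≡ 2 (mod 11); new modulus lcm = 176.
    Write x = 6 + 16·t and substitute into x ≡ 2 (mod 11): 16·t ≡ 2 − 6 = -4 (mod 11).
    Reduce coefficients mod 11: 5·t ≡ 7 (mod 11).
    The inverse of 5 mod 11 is 9 (since 5·9 = 45 = 4·11 + 1), so t ≡ 9·7 = 63 ≡ 8 (mod 11).
    Then x = 6 + 16·8 = 134, valid modulo lcm(16, 11) = 176: x ≡ 134 (mod 176).
  Combine with x ≡ 0 (mod 3); new modulus lcm = 528.
    Write x = 134 + 176·t and substitute into x ≡ 0 (mod 3): 176·t ≡ 0 − 134 = -134 (mod 3).
    Reduce coefficients mod 3: 2·t ≡ 1 (mod 3).
    The inverse of 2 mod 3 is 2 (since 2·2 = 4 = 1·3 + 1), so t ≡ 2·1 = 2 ≡ 2 (mod 3).
    Then x = 134 + 176·2 = 486, valid modulo lcm(176, 3) = 528: x ≡ 486 (mod 528).
  Combine with x ≡ 0 (mod 7); new modulus lcm = 3696.
    Write x = 486 + 528·t and substitute into x ≡ 0 (mod 7): 528·t ≡ 0 − 486 = -486 (mod 7).
    Reduce coefficients mod 7: 3·t ≡ 4 (mod 7).
    The inverse of 3 mod 7 is 5 (since 3·5 = 15 = 2·7 + 1), so t ≡ 5·4 = 20 ≡ 6 (mod 7).
    Then x = 486 + 528·6 = 3654, valid modulo lcm(528, 7) = 3696: x ≡ 3654 (mod 3696).
Verify against each original: 3654 mod 16 = 6, 3654 mod 11 = 2, 3654 mod 3 = 0, 3654 mod 7 = 0.

x ≡ 3654 (mod 3696).


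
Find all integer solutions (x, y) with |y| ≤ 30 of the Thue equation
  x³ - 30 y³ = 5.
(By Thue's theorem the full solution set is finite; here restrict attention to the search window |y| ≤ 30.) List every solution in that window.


The equation is x³ - 30y³ = 5. For fixed y, x³ = 30·y³ + 5, so a solution requires the RHS to be a perfect cube.
Strategy: iterate y from -30 to 30, compute RHS = 30·y³ + 5, and check whether it is a (positive or negative) perfect cube.
Check small values of y:
  y = 0: RHS = 5 is not a perfect cube.
  y = 1: RHS = 35 is not a perfect cube.
  y = -1: RHS = -25 is not a perfect cube.
  y = 2: RHS = 245 is not a perfect cube.
  y = -2: RHS = -235 is not a perfect cube.
  y = 3: RHS = 815 is not a perfect cube.
  y = -3: RHS = -805 is not a perfect cube.
Continuing the search up to |y| = 30 finds no solutions either.
No (x, y) in the scanned range satisfies the equation.

No integer solutions with |y| ≤ 30.


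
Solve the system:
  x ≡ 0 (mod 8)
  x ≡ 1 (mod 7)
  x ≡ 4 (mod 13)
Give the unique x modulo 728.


Moduli 8, 7, 13 are pairwise coprime; by CRT there is a unique solution modulo M = 8 · 7 · 13 = 728.
Solve pairwise, accumulating the modulus:
  Start with x ≡ 0 (mod 8).
  Combine with x ≡ 1 (mod 7): since gcd(8, 7) = 1, we get a unique residue mod 56.
    Write x = 0 + 8·t and substitute into x ≡ 1 (mod 7): 8·t ≡ 1 − 0 = 1 (mod 7).
    Reduce coefficients mod 7: 1·t ≡ 1 (mod 7).
    So t ≡ 1 (mod 7).
    Then x = 0 + 8·1 = 8, valid modulo lcm(8, 7) = 56: x ≡ 8 (mod 56).
  Combine with x ≡ 4 (mod 13): since gcd(56, 13) = 1, we get a unique residue mod 728.
    Write x = 8 + 56·t and substitute into x ≡ 4 (mod 13): 56·t ≡ 4 − 8 = -4 (mod 13).
    Reduce coefficients mod 13: 4·t ≡ 9 (mod 13).
    The inverse of 4 mod 13 is 10 (since 4·10 = 40 = 3·13 + 1), so t ≡ 10·9 = 90 ≡ 12 (mod 13).
    Then x = 8 + 56·12 = 680, valid modulo lcm(56, 13) = 728: x ≡ 680 (mod 728).
Verify: 680 mod 8 = 0 ✓, 680 mod 7 = 1 ✓, 680 mod 13 = 4 ✓.

x ≡ 680 (mod 728).


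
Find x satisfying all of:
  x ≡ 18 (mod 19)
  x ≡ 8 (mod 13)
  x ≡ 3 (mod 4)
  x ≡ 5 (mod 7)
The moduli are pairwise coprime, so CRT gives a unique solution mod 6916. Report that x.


Product of moduli M = 19 · 13 · 4 · 7 = 6916.
Merge one congruence at a time:
  Start: x ≡ 18 (mod 19).
  Combine with x ≡ 8 (mod 13); new modulus lcm = 247.
    Write x = 18 + 19·t and substitute into x ≡ 8 (mod 13): 19·t ≡ 8 − 18 = -10 (mod 13).
    Reduce coefficients mod 13: 6·t ≡ 3 (mod 13).
    The inverse of 6 mod 13 is 11 (since 6·11 = 66 = 5·13 + 1), so t ≡ 11·3 = 33 ≡ 7 (mod 13).
    Then x = 18 + 19·7 = 151, valid modulo lcm(19, 13) = 247: x ≡ 151 (mod 247).
  Combine with x ≡ 3 (mod 4); new modulus lcm = 988.
    Write x = 151 + 247·t and substitute into x ≡ 3 (mod 4): 247·t ≡ 3 − 151 = -148 (mod 4).
    Reduce coefficients mod 4: 3·t ≡ 0 (mod 4).
    The inverse of 3 mod 4 is 3 (since 3·3 = 9 = 2·4 + 1), so t ≡ 3·0 = 0 ≡ 0 (mod 4).
    Then x = 151 + 247·0 = 151, valid modulo lcm(247, 4) = 988: x ≡ 151 (mod 988).
  Combine with x ≡ 5 (mod 7); new modulus lcm = 6916.
    Write x = 151 + 988·t and substitute into x ≡ 5 (mod 7): 988·t ≡ 5 − 151 = -146 (mod 7).
    Reduce coefficients mod 7: 1·t ≡ 1 (mod 7).
    So t ≡ 1 (mod 7).
    Then x = 151 + 988·1 = 1139, valid modulo lcm(988, 7) = 6916: x ≡ 1139 (mod 6916).
Verify against each original: 1139 mod 19 = 18, 1139 mod 13 = 8, 1139 mod 4 = 3, 1139 mod 7 = 5.

x ≡ 1139 (mod 6916).


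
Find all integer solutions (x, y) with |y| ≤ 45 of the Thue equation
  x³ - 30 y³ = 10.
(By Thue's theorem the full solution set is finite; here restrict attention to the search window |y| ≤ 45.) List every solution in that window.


The equation is x³ - 30y³ = 10. For fixed y, x³ = 30·y³ + 10, so a solution requires the RHS to be a perfect cube.
Strategy: iterate y from -45 to 45, compute RHS = 30·y³ + 10, and check whether it is a (positive or negative) perfect cube.
Check small values of y:
  y = 0: RHS = 10 is not a perfect cube.
  y = 1: RHS = 40 is not a perfect cube.
  y = -1: RHS = -20 is not a perfect cube.
  y = 2: RHS = 250 is not a perfect cube.
  y = -2: RHS = -230 is not a perfect cube.
  y = 3: RHS = 820 is not a perfect cube.
  y = -3: RHS = -800 is not a perfect cube.
Continuing the search up to |y| = 45 finds no solutions either.
No (x, y) in the scanned range satisfies the equation.

No integer solutions with |y| ≤ 45.


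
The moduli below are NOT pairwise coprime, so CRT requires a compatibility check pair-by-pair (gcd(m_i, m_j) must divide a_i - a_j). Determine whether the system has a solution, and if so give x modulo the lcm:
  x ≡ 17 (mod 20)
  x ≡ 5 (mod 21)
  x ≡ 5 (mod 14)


Moduli 20, 21, 14 are not pairwise coprime, so CRT works modulo lcm(m_i) when all pairwise compatibility conditions hold.
Pairwise compatibility: gcd(m_i, m_j) must divide a_i - a_j for every pair.
Merge one congruence at a time:
  Start: x ≡ 17 (mod 20).
  Combine with x ≡ 5 (mod 21): gcd(20, 21) = 1; 5 - 17 = -12, which IS divisible by 1, so compatible.
    Write x = 17 + 20·t and substitute into x ≡ 5 (mod 21): 20·t ≡ 5 − 17 = -12 (mod 21).
    Reduce coefficients mod 21: 20·t ≡ 9 (mod 21).
    The inverse of 20 mod 21 is 20 (since 20·20 = 400 = 19·21 + 1), so t ≡ 20·9 = 180 ≡ 12 (mod 21).
    Then x = 17 + 20·12 = 257, valid modulo lcm(20, 21) = 420: x ≡ 257 (mod 420).
  Combine with x ≡ 5 (mod 14): gcd(420, 14) = 14; 5 - 257 = -252, which IS divisible by 14, so compatible.
    Write x = 257 + 420·t and substitute into x ≡ 5 (mod 14): 420·t ≡ 5 − 257 = -252 (mod 14).
    Divide the congruence (and modulus) by g = 14: 30·t ≡ -18 (mod 1).
    Modulo 1 every t works; take t = 0.
    Then x = 257 + 420·0 = 257, valid modulo lcm(420, 14) = 420: x ≡ 257 (mod 420).
Verify: 257 mod 20 = 17, 257 mod 21 = 5, 257 mod 14 = 5.

x ≡ 257 (mod 420).


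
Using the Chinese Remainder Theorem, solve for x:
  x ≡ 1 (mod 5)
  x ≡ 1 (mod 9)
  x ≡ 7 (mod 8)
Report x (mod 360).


Moduli 5, 9, 8 are pairwise coprime; by CRT there is a unique solution modulo M = 5 · 9 · 8 = 360.
Solve pairwise, accumulating the modulus:
  Start with x ≡ 1 (mod 5).
  Combine with x ≡ 1 (mod 9): since gcd(5, 9) = 1, we get a unique residue mod 45.
    Write x = 1 + 5·t and substitute into x ≡ 1 (mod 9): 5·t ≡ 1 − 1 = 0 (mod 9).
    The inverse of 5 mod 9 is 2 (since 5·2 = 10 = 1·9 + 1), so t ≡ 2·0 = 0 ≡ 0 (mod 9).
    Then x = 1 + 5·0 = 1, valid modulo lcm(5, 9) = 45: x ≡ 1 (mod 45).
  Combine with x ≡ 7 (mod 8): since gcd(45, 8) = 1, we get a unique residue mod 360.
    Write x = 1 + 45·t and substitute into x ≡ 7 (mod 8): 45·t ≡ 7 − 1 = 6 (mod 8).
    Reduce coefficients mod 8: 5·t ≡ 6 (mod 8).
    The inverse of 5 mod 8 is 5 (since 5·5 = 25 = 3·8 + 1), so t ≡ 5·6 = 30 ≡ 6 (mod 8).
    Then x = 1 + 45·6 = 271, valid modulo lcm(45, 8) = 360: x ≡ 271 (mod 360).
Verify: 271 mod 5 = 1 ✓, 271 mod 9 = 1 ✓, 271 mod 8 = 7 ✓.

x ≡ 271 (mod 360).


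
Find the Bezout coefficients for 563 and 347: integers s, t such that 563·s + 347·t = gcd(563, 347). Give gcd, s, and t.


Euclidean algorithm on (563, 347) — divide until remainder is 0:
  563 = 1 · 347 + 216
  347 = 1 · 216 + 131
  216 = 1 · 131 + 85
  131 = 1 · 85 + 46
  85 = 1 · 46 + 39
  46 = 1 · 39 + 7
  39 = 5 · 7 + 4
  7 = 1 · 4 + 3
  4 = 1 · 3 + 1
  3 = 3 · 1 + 0
gcd(563, 347) = 1.
Track Bezout coefficients alongside the remainders: start with r₀ = 563 = a·1 + b·0 (s = 1, t = 0) and r₁ = 347 = a·0 + b·1 (s = 0, t = 1); each new remainder r_{k+1} = r_{k-1} − q_k·r_k inherits s_{k+1} = s_{k-1} − q_k·s_k, t_{k+1} = t_{k-1} − q_k·t_k, so r_k = a·s_k + b·t_k at every step:
  q = 1: r = 216, s = 1 − 1·0 = 1, t = 0 − 1·1 = -1  (check: 563·1 + 347·(-1) = 216)
  q = 1: r = 131, s = 0 − 1·1 = -1, t = 1 − 1·(-1) = 2  (check: 563·(-1) + 347·2 = 131)
  q = 1: r = 85, s = 1 − 1·(-1) = 2, t = -1 − 1·2 = -3  (check: 563·2 + 347·(-3) = 85)
  q = 1: r = 46, s = -1 − 1·2 = -3, t = 2 − 1·(-3) = 5  (check: 563·(-3) + 347·5 = 46)
  q = 1: r = 39, s = 2 − 1·(-3) = 5, t = -3 − 1·5 = -8  (check: 563·5 + 347·(-8) = 39)
  q = 1: r = 7, s = -3 − 1·5 = -8, t = 5 − 1·(-8) = 13  (check: 563·(-8) + 347·13 = 7)
  q = 5: r = 4, s = 5 − 5·(-8) = 45, t = -8 − 5·13 = -73  (check: 563·45 + 347·(-73) = 4)
  q = 1: r = 3, s = -8 − 1·45 = -53, t = 13 − 1·(-73) = 86  (check: 563·(-53) + 347·86 = 3)
  q = 1: r = 1, s = 45 − 1·(-53) = 98, t = -73 − 1·86 = -159  (check: 563·98 + 347·(-159) = 1)
The row with r = 1 (the gcd) gives the Bezout coefficients s = 98, t = -159.
Result: 563 · (98) + 347 · (-159) = 1.

gcd(563, 347) = 1; s = 98, t = -159 (check: 563·98 + 347·(-159) = 1).


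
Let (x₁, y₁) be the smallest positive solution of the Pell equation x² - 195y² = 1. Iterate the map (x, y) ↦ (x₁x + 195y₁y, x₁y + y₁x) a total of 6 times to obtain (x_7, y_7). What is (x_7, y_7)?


Step 1: Find the fundamental solution (x₁, y₁) of x² - 195y² = 1.
  Expand √195 as a continued fraction. a₀ = ⌊√195⌋ = 13; iterate m_{k+1} = d_k·a_k − m_k, d_{k+1} = (195 − m_{k+1}²)/d_k, a_{k+1} = ⌊(a₀ + m_{k+1})/d_{k+1}⌋ (starting m₀ = 0, d₀ = 1), with convergents p_k = a_k·p_{k-1} + p_{k-2}, q_k = a_k·q_{k-1} + q_{k-2} (p₋₁ = 1, q₋₁ = 0):
  k = 0: a₀ = 13; p₀/q₀ = 13/1; p₀² − 195·q₀² = 169 − 195 = -26.
  k = 1: m = 13, d = 26, a = ⌊(13 + 13)/26⌋ = 1; p/q = (1·13 + 1)/(1·1 + 0) = 14/1; p² − 195·q² = 196 − 195 = 1.
  The first convergent with p² − 195·q² = 1 gives the fundamental solution (x₁, y₁) = (14, 1).
Step 2: Apply the recurrence (x_{n+1}, y_{n+1}) = (x₁x_n + 195y₁y_n, x₁y_n + y₁x_n) repeatedly.
  From (x_1, y_1) = (14, 1): x_2 = 14·14 + 195·1·1 = 391; y_2 = 14·1 + 1·14 = 28.
  From (x_2, y_2) = (391, 28): x_3 = 14·391 + 195·1·28 = 10934; y_3 = 14·28 + 1·391 = 783.
  From (x_3, y_3) = (10934, 783): x_4 = 14·10934 + 195·1·783 = 305761; y_4 = 14·783 + 1·10934 = 21896.
  From (x_4, y_4) = (305761, 21896): x_5 = 14·305761 + 195·1·21896 = 8550374; y_5 = 14·21896 + 1·305761 = 612305.
  From (x_5, y_5) = (8550374, 612305): x_6 = 14·8550374 + 195·1·612305 = 239104711; y_6 = 14·612305 + 1·8550374 = 17122644.
  From (x_6, y_6) = (239104711, 17122644): x_7 = 14·239104711 + 195·1·17122644 = 6686381534; y_7 = 14·17122644 + 1·239104711 = 478821727.
Step 3: Verify x_7² - 195·y_7² = 44707698018216193156 - 44707698018216193155 = 1 (should be 1). ✓

(x_1, y_1) = (14, 1); (x_7, y_7) = (6686381534, 478821727).


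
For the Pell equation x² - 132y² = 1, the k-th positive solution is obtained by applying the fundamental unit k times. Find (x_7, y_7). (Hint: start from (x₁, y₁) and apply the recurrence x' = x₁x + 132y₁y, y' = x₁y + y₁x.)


Step 1: Find the fundamental solution (x₁, y₁) of x² - 132y² = 1.
  Expand √132 as a continued fraction. a₀ = ⌊√132⌋ = 11; iterate m_{k+1} = d_k·a_k − m_k, d_{k+1} = (132 − m_{k+1}²)/d_k, a_{k+1} = ⌊(a₀ + m_{k+1})/d_{k+1}⌋ (starting m₀ = 0, d₀ = 1), with convergents p_k = a_k·p_{k-1} + p_{k-2}, q_k = a_k·q_{k-1} + q_{k-2} (p₋₁ = 1, q₋₁ = 0):
  k = 0: a₀ = 11; p₀/q₀ = 11/1; p₀² − 132·q₀² = 121 − 132 = -11.
  k = 1: m = 11, d = 11, a = ⌊(11 + 11)/11⌋ = 2; p/q = (2·11 + 1)/(2·1 + 0) = 23/2; p² − 132·q² = 529 − 528 = 1.
  The first convergent with p² − 132·q² = 1 gives the fundamental solution (x₁, y₁) = (23, 2).
Step 2: Apply the recurrence (x_{n+1}, y_{n+1}) = (x₁x_n + 132y₁y_n, x₁y_n + y₁x_n) repeatedly.
  From (x_1, y_1) = (23, 2): x_2 = 23·23 + 132·2·2 = 1057; y_2 = 23·2 + 2·23 = 92.
  From (x_2, y_2) = (1057, 92): x_3 = 23·1057 + 132·2·92 = 48599; y_3 = 23·92 + 2·1057 = 4230.
  From (x_3, y_3) = (48599, 4230): x_4 = 23·48599 + 132·2·4230 = 2234497; y_4 = 23·4230 + 2·48599 = 194488.
  From (x_4, y_4) = (2234497, 194488): x_5 = 23·2234497 + 132·2·194488 = 102738263; y_5 = 23·194488 + 2·2234497 = 8942218.
  From (x_5, y_5) = (102738263, 8942218): x_6 = 23·102738263 + 132·2·8942218 = 4723725601; y_6 = 23·8942218 + 2·102738263 = 411147540.
  From (x_6, y_6) = (4723725601, 411147540): x_7 = 23·4723725601 + 132·2·411147540 = 217188639383; y_7 = 23·411147540 + 2·4723725601 = 18903844622.
Step 3: Verify x_7² - 132·y_7² = 47170905077038818620689 - 47170905077038818620688 = 1 (should be 1). ✓

(x_1, y_1) = (23, 2); (x_7, y_7) = (217188639383, 18903844622).


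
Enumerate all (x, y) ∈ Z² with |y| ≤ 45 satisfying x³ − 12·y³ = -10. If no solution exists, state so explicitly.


The equation is x³ - 12y³ = -10. For fixed y, x³ = 12·y³ − 10, so a solution requires the RHS to be a perfect cube.
Strategy: iterate y from -45 to 45, compute RHS = 12·y³ − 10, and check whether it is a (positive or negative) perfect cube.
Check small values of y:
  y = 0: RHS = -10 is not a perfect cube.
  y = 1: RHS = 2 is not a perfect cube.
  y = -1: RHS = -22 is not a perfect cube.
  y = 2: RHS = 86 is not a perfect cube.
  y = -2: RHS = -106 is not a perfect cube.
  y = 3: RHS = 314 is not a perfect cube.
  y = -3: RHS = -334 is not a perfect cube.
Continuing the search up to |y| = 45 finds no solutions either.
No (x, y) in the scanned range satisfies the equation.

No integer solutions with |y| ≤ 45.


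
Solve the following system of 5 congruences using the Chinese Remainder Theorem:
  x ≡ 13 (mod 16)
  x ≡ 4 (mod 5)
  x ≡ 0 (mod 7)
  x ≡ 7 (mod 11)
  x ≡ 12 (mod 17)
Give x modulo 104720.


Product of moduli M = 16 · 5 · 7 · 11 · 17 = 104720.
Merge one congruence at a time:
  Start: x ≡ 13 (mod 16).
  Combine with x ≡ 4 (mod 5); new modulus lcm = 80.
    Write x = 13 + 16·t and substitute into x ≡ 4 (mod 5): 16·t ≡ 4 − 13 = -9 (mod 5).
    Reduce coefficients mod 5: 1·t ≡ 1 (mod 5).
    So t ≡ 1 (mod 5).
    Then x = 13 + 16·1 = 29, valid modulo lcm(16, 5) = 80: x ≡ 29 (mod 80).
  Combine with x ≡ 0 (mod 7); new modulus lcm = 560.
    Write x = 29 + 80·t and substitute into x ≡ 0 (mod 7): 80·t ≡ 0 − 29 = -29 (mod 7).
    Reduce coefficients mod 7: 3·t ≡ 6 (mod 7).
    The inverse of 3 mod 7 is 5 (since 3·5 = 15 = 2·7 + 1), so t ≡ 5·6 = 30 ≡ 2 (mod 7).
    Then x = 29 + 80·2 = 189, valid modulo lcm(80, 7) = 560: x ≡ 189 (mod 560).
  Combine with x ≡ 7 (mod 11); new modulus lcm = 6160.
    Write x = 189 + 560·t and substitute into x ≡ 7 (mod 11): 560·t ≡ 7 − 189 = -182 (mod 11).
    Reduce coefficients mod 11: 10·t ≡ 5 (mod 11).
    The inverse of 10 mod 11 is 10 (since 10·10 = 100 = 9·11 + 1), so t ≡ 10·5 = 50 ≡ 6 (mod 11).
    Then x = 189 + 560·6 = 3549, valid modulo lcm(560, 11) = 6160: x ≡ 3549 (mod 6160).
  Combine with x ≡ 12 (mod 17); new modulus lcm = 104720.
    Write x = 3549 + 6160·t and substitute into x ≡ 12 (mod 17): 6160·t ≡ 12 − 3549 = -3537 (mod 17).
    Reduce coefficients mod 17: 6·t ≡ 16 (mod 17).
    The inverse of 6 mod 17 is 3 (since 6·3 = 18 = 1·17 + 1), so t ≡ 3·16 = 48 ≡ 14 (mod 17).
    Then x = 3549 + 6160·14 = 89789, valid modulo lcm(6160, 17) = 104720: x ≡ 89789 (mod 104720).
Verify against each original: 89789 mod 16 = 13, 89789 mod 5 = 4, 89789 mod 7 = 0, 89789 mod 11 = 7, 89789 mod 17 = 12.

x ≡ 89789 (mod 104720).


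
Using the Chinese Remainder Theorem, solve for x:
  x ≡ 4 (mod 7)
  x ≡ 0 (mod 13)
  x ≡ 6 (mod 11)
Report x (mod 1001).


Moduli 7, 13, 11 are pairwise coprime; by CRT there is a unique solution modulo M = 7 · 13 · 11 = 1001.
Solve pairwise, accumulating the modulus:
  Start with x ≡ 4 (mod 7).
  Combine with x ≡ 0 (mod 13): since gcd(7, 13) = 1, we get a unique residue mod 91.
    Write x = 4 + 7·t and substitute into x ≡ 0 (mod 13): 7·t ≡ 0 − 4 = -4 (mod 13).
    Reduce coefficients mod 13: 7·t ≡ 9 (mod 13).
    The inverse of 7 mod 13 is 2 (since 7·2 = 14 = 1·13 + 1), so t ≡ 2·9 = 18 ≡ 5 (mod 13).
    Then x = 4 + 7·5 = 39, valid modulo lcm(7, 13) = 91: x ≡ 39 (mod 91).
  Combine with x ≡ 6 (mod 11): since gcd(91, 11) = 1, we get a unique residue mod 1001.
    Write x = 39 + 91·t and substitute into x ≡ 6 (mod 11): 91·t ≡ 6 − 39 = -33 (mod 11).
    Reduce coefficients mod 11: 3·t ≡ 0 (mod 11).
    The inverse of 3 mod 11 is 4 (since 3·4 = 12 = 1·11 + 1), so t ≡ 4·0 = 0 ≡ 0 (mod 11).
    Then x = 39 + 91·0 = 39, valid modulo lcm(91, 11) = 1001: x ≡ 39 (mod 1001).
Verify: 39 mod 7 = 4 ✓, 39 mod 13 = 0 ✓, 39 mod 11 = 6 ✓.

x ≡ 39 (mod 1001).


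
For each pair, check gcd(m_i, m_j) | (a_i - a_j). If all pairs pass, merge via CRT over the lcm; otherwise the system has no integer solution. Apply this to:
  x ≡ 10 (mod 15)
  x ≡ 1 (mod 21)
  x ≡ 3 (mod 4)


Moduli 15, 21, 4 are not pairwise coprime, so CRT works modulo lcm(m_i) when all pairwise compatibility conditions hold.
Pairwise compatibility: gcd(m_i, m_j) must divide a_i - a_j for every pair.
Merge one congruence at a time:
  Start: x ≡ 10 (mod 15).
  Combine with x ≡ 1 (mod 21): gcd(15, 21) = 3; 1 - 10 = -9, which IS divisible by 3, so compatible.
    Write x = 10 + 15·t and substitute into x ≡ 1 (mod 21): 15·t ≡ 1 − 10 = -9 (mod 21).
    Divide the congruence (and modulus) by g = 3: 5·t ≡ -3 (mod 7).
    Reduce coefficients mod 7: 5·t ≡ 4 (mod 7).
    The inverse of 5 mod 7 is 3 (since 5·3 = 15 = 2·7 + 1), so t ≡ 3·4 = 12 ≡ 5 (mod 7).
    Then x = 10 + 15·5 = 85, valid modulo lcm(15, 21) = 105: x ≡ 85 (mod 105).
  Combine with x ≡ 3 (mod 4): gcd(105, 4) = 1; 3 - 85 = -82, which IS divisible by 1, so compatible.
    Write x = 85 + 105·t and substitute into x ≡ 3 (mod 4): 105·t ≡ 3 − 85 = -82 (mod 4).
    Reduce coefficients mod 4: 1·t ≡ 2 (mod 4).
    So t ≡ 2 (mod 4).
    Then x = 85 + 105·2 = 295, valid modulo lcm(105, 4) = 420: x ≡ 295 (mod 420).
Verify: 295 mod 15 = 10, 295 mod 21 = 1, 295 mod 4 = 3.

x ≡ 295 (mod 420).


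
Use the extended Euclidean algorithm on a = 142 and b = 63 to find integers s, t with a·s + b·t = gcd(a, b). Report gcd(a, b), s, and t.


Euclidean algorithm on (142, 63) — divide until remainder is 0:
  142 = 2 · 63 + 16
  63 = 3 · 16 + 15
  16 = 1 · 15 + 1
  15 = 15 · 1 + 0
gcd(142, 63) = 1.
Track Bezout coefficients alongside the remainders: start with r₀ = 142 = a·1 + b·0 (s = 1, t = 0) and r₁ = 63 = a·0 + b·1 (s = 0, t = 1); each new remainder r_{k+1} = r_{k-1} − q_k·r_k inherits s_{k+1} = s_{k-1} − q_k·s_k, t_{k+1} = t_{k-1} − q_k·t_k, so r_k = a·s_k + b·t_k at every step:
  q = 2: r = 16, s = 1 − 2·0 = 1, t = 0 − 2·1 = -2  (check: 142·1 + 63·(-2) = 16)
  q = 3: r = 15, s = 0 − 3·1 = -3, t = 1 − 3·(-2) = 7  (check: 142·(-3) + 63·7 = 15)
  q = 1: r = 1, s = 1 − 1·(-3) = 4, t = -2 − 1·7 = -9  (check: 142·4 + 63·(-9) = 1)
The row with r = 1 (the gcd) gives the Bezout coefficients s = 4, t = -9.
Result: 142 · (4) + 63 · (-9) = 1.

gcd(142, 63) = 1; s = 4, t = -9 (check: 142·4 + 63·(-9) = 1).


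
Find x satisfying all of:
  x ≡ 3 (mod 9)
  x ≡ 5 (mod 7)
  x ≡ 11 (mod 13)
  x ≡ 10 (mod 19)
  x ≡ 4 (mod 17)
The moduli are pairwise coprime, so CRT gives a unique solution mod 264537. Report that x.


Product of moduli M = 9 · 7 · 13 · 19 · 17 = 264537.
Merge one congruence at a time:
  Start: x ≡ 3 (mod 9).
  Combine with x ≡ 5 (mod 7); new modulus lcm = 63.
    Write x = 3 + 9·t and substitute into x ≡ 5 (mod 7): 9·t ≡ 5 − 3 = 2 (mod 7).
    Reduce coefficients mod 7: 2·t ≡ 2 (mod 7).
    The inverse of 2 mod 7 is 4 (since 2·4 = 8 = 1·7 + 1), so t ≡ 4·2 = 8 ≡ 1 (mod 7).
    Then x = 3 + 9·1 = 12, valid modulo lcm(9, 7) = 63: x ≡ 12 (mod 63).
  Combine with x ≡ 11 (mod 13); new modulus lcm = 819.
    Write x = 12 + 63·t and substitute into x ≡ 11 (mod 13): 63·t ≡ 11 − 12 = -1 (mod 13).
    Reduce coefficients mod 13: 11·t ≡ 12 (mod 13).
    The inverse of 11 mod 13 is 6 (since 11·6 = 66 = 5·13 + 1), so t ≡ 6·12 = 72 ≡ 7 (mod 13).
    Then x = 12 + 63·7 = 453, valid modulo lcm(63, 13) = 819: x ≡ 453 (mod 819).
  Combine with x ≡ 10 (mod 19); new modulus lcm = 15561.
    Write x = 453 + 819·t and substitute into x ≡ 10 (mod 19): 819·t ≡ 10 − 453 = -443 (mod 19).
    Reduce coefficients mod 19: 2·t ≡ 13 (mod 19).
    The inverse of 2 mod 19 is 10 (since 2·10 = 20 = 1·19 + 1), so t ≡ 10·13 = 130 ≡ 16 (mod 19).
    Then x = 453 + 819·16 = 13557, valid modulo lcm(819, 19) = 15561: x ≡ 13557 (mod 15561).
  Combine with x ≡ 4 (mod 17); new modulus lcm = 264537.
    Write x = 13557 + 15561·t and substitute into x ≡ 4 (mod 17): 15561·t ≡ 4 − 13557 = -13553 (mod 17).
    Reduce coefficients mod 17: 6·t ≡ 13 (mod 17).
    The inverse of 6 mod 17 is 3 (since 6·3 = 18 = 1·17 + 1), so t ≡ 3·13 = 39 ≡ 5 (mod 17).
    Then x = 13557 + 15561·5 = 91362, valid modulo lcm(15561, 17) = 264537: x ≡ 91362 (mod 264537).
Verify against each original: 91362 mod 9 = 3, 91362 mod 7 = 5, 91362 mod 13 = 11, 91362 mod 19 = 10, 91362 mod 17 = 4.

x ≡ 91362 (mod 264537).


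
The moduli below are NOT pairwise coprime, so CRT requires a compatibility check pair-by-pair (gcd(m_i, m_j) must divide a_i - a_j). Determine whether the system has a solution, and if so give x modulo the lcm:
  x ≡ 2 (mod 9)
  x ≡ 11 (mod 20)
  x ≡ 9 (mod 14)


Moduli 9, 20, 14 are not pairwise coprime, so CRT works modulo lcm(m_i) when all pairwise compatibility conditions hold.
Pairwise compatibility: gcd(m_i, m_j) must divide a_i - a_j for every pair.
Merge one congruence at a time:
  Start: x ≡ 2 (mod 9).
  Combine with x ≡ 11 (mod 20): gcd(9, 20) = 1; 11 - 2 = 9, which IS divisible by 1, so compatible.
    Write x = 2 + 9·t and substitute into x ≡ 11 (mod 20): 9·t ≡ 11 − 2 = 9 (mod 20).
    The inverse of 9 mod 20 is 9 (since 9·9 = 81 = 4·20 + 1), so t ≡ 9·9 = 81 ≡ 1 (mod 20).
    Then x = 2 + 9·1 = 11, valid modulo lcm(9, 20) = 180: x ≡ 11 (mod 180).
  Combine with x ≡ 9 (mod 14): gcd(180, 14) = 2; 9 - 11 = -2, which IS divisible by 2, so compatible.
    Write x = 11 + 180·t and substitute into x ≡ 9 (mod 14): 180·t ≡ 9 − 11 = -2 (mod 14).
    Divide the congruence (and modulus) by g = 2: 90·t ≡ -1 (mod 7).
    Reduce coefficients mod 7: 6·t ≡ 6 (mod 7).
    The inverse of 6 mod 7 is 6 (since 6·6 = 36 = 5·7 + 1), so t ≡ 6·6 = 36 ≡ 1 (mod 7).
    Then x = 11 + 180·1 = 191, valid modulo lcm(180, 14) = 1260: x ≡ 191 (mod 1260).
Verify: 191 mod 9 = 2, 191 mod 20 = 11, 191 mod 14 = 9.

x ≡ 191 (mod 1260).


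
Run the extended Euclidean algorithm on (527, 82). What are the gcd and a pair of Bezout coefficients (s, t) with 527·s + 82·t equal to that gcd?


Euclidean algorithm on (527, 82) — divide until remainder is 0:
  527 = 6 · 82 + 35
  82 = 2 · 35 + 12
  35 = 2 · 12 + 11
  12 = 1 · 11 + 1
  11 = 11 · 1 + 0
gcd(527, 82) = 1.
Track Bezout coefficients alongside the remainders: start with r₀ = 527 = a·1 + b·0 (s = 1, t = 0) and r₁ = 82 = a·0 + b·1 (s = 0, t = 1); each new remainder r_{k+1} = r_{k-1} − q_k·r_k inherits s_{k+1} = s_{k-1} − q_k·s_k, t_{k+1} = t_{k-1} − q_k·t_k, so r_k = a·s_k + b·t_k at every step:
  q = 6: r = 35, s = 1 − 6·0 = 1, t = 0 − 6·1 = -6  (check: 527·1 + 82·(-6) = 35)
  q = 2: r = 12, s = 0 − 2·1 = -2, t = 1 − 2·(-6) = 13  (check: 527·(-2) + 82·13 = 12)
  q = 2: r = 11, s = 1 − 2·(-2) = 5, t = -6 − 2·13 = -32  (check: 527·5 + 82·(-32) = 11)
  q = 1: r = 1, s = -2 − 1·5 = -7, t = 13 − 1·(-32) = 45  (check: 527·(-7) + 82·45 = 1)
The row with r = 1 (the gcd) gives the Bezout coefficients s = -7, t = 45.
Result: 527 · (-7) + 82 · (45) = 1.

gcd(527, 82) = 1; s = -7, t = 45 (check: 527·(-7) + 82·45 = 1).


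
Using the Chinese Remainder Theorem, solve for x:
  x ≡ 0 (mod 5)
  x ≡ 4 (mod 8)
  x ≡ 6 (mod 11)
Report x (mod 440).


Moduli 5, 8, 11 are pairwise coprime; by CRT there is a unique solution modulo M = 5 · 8 · 11 = 440.
Solve pairwise, accumulating the modulus:
  Start with x ≡ 0 (mod 5).
  Combine with x ≡ 4 (mod 8): since gcd(5, 8) = 1, we get a unique residue mod 40.
    Write x = 0 + 5·t and substitute into x ≡ 4 (mod 8): 5·t ≡ 4 − 0 = 4 (mod 8).
    The inverse of 5 mod 8 is 5 (since 5·5 = 25 = 3·8 + 1), so t ≡ 5·4 = 20 ≡ 4 (mod 8).
    Then x = 0 + 5·4 = 20, valid modulo lcm(5, 8) = 40: x ≡ 20 (mod 40).
  Combine with x ≡ 6 (mod 11): since gcd(40, 11) = 1, we get a unique residue mod 440.
    Write x = 20 + 40·t and substitute into x ≡ 6 (mod 11): 40·t ≡ 6 − 20 = -14 (mod 11).
    Reduce coefficients mod 11: 7·t ≡ 8 (mod 11).
    The inverse of 7 mod 11 is 8 (since 7·8 = 56 = 5·11 + 1), so t ≡ 8·8 = 64 ≡ 9 (mod 11).
    Then x = 20 + 40·9 = 380, valid modulo lcm(40, 11) = 440: x ≡ 380 (mod 440).
Verify: 380 mod 5 = 0 ✓, 380 mod 8 = 4 ✓, 380 mod 11 = 6 ✓.

x ≡ 380 (mod 440).


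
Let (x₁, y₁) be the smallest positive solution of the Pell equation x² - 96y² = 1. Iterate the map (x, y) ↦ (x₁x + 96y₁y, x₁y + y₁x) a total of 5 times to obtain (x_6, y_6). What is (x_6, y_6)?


Step 1: Find the fundamental solution (x₁, y₁) of x² - 96y² = 1.
  Expand √96 as a continued fraction. a₀ = ⌊√96⌋ = 9; iterate m_{k+1} = d_k·a_k − m_k, d_{k+1} = (96 − m_{k+1}²)/d_k, a_{k+1} = ⌊(a₀ + m_{k+1})/d_{k+1}⌋ (starting m₀ = 0, d₀ = 1), with convergents p_k = a_k·p_{k-1} + p_{k-2}, q_k = a_k·q_{k-1} + q_{k-2} (p₋₁ = 1, q₋₁ = 0):
  k = 0: a₀ = 9; p₀/q₀ = 9/1; p₀² − 96·q₀² = 81 − 96 = -15.
  k = 1: m = 9, d = 15, a = ⌊(9 + 9)/15⌋ = 1; p/q = (1·9 + 1)/(1·1 + 0) = 10/1; p² − 96·q² = 100 − 96 = 4.
  k = 2: m = 6, d = 4, a = ⌊(9 + 6)/4⌋ = 3; p/q = (3·10 + 9)/(3·1 + 1) = 39/4; p² − 96·q² = 1521 − 1536 = -15.
  k = 3: m = 6, d = 15, a = ⌊(9 + 6)/15⌋ = 1; p/q = (1·39 + 10)/(1·4 + 1) = 49/5; p² − 96·q² = 2401 − 2400 = 1.
  The first convergent with p² − 96·q² = 1 gives the fundamental solution (x₁, y₁) = (49, 5).
Step 2: Apply the recurrence (x_{n+1}, y_{n+1}) = (x₁x_n + 96y₁y_n, x₁y_n + y₁x_n) repeatedly.
  From (x_1, y_1) = (49, 5): x_2 = 49·49 + 96·5·5 = 4801; y_2 = 49·5 + 5·49 = 490.
  From (x_2, y_2) = (4801, 490): x_3 = 49·4801 + 96·5·490 = 470449; y_3 = 49·490 + 5·4801 = 48015.
  From (x_3, y_3) = (470449, 48015): x_4 = 49·470449 + 96·5·48015 = 46099201; y_4 = 49·48015 + 5·470449 = 4704980.
  From (x_4, y_4) = (46099201, 4704980): x_5 = 49·46099201 + 96·5·4704980 = 4517251249; y_5 = 49·4704980 + 5·46099201 = 461040025.
  From (x_5, y_5) = (4517251249, 461040025): x_6 = 49·4517251249 + 96·5·461040025 = 442644523201; y_6 = 49·461040025 + 5·4517251249 = 45177217470.
Step 3: Verify x_6² - 96·y_6² = 195934173919840627286401 - 195934173919840627286400 = 1 (should be 1). ✓

(x_1, y_1) = (49, 5); (x_6, y_6) = (442644523201, 45177217470).


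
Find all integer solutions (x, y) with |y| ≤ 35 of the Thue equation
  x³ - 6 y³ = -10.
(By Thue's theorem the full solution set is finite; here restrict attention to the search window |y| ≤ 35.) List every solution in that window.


The equation is x³ - 6y³ = -10. For fixed y, x³ = 6·y³ − 10, so a solution requires the RHS to be a perfect cube.
Strategy: iterate y from -35 to 35, compute RHS = 6·y³ − 10, and check whether it is a (positive or negative) perfect cube.
Check small values of y:
  y = 0: RHS = -10 is not a perfect cube.
  y = 1: RHS = -4 is not a perfect cube.
  y = -1: RHS = -16 is not a perfect cube.
  y = 2: RHS = 38 is not a perfect cube.
  y = -2: RHS = -58 is not a perfect cube.
  y = 3: RHS = 152 is not a perfect cube.
  y = -3: RHS = -172 is not a perfect cube.
Continuing the search up to |y| = 35 finds no solutions either.
No (x, y) in the scanned range satisfies the equation.

No integer solutions with |y| ≤ 35.


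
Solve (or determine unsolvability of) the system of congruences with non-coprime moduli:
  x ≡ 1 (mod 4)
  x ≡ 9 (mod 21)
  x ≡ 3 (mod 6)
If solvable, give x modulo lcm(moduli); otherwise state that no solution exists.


Moduli 4, 21, 6 are not pairwise coprime, so CRT works modulo lcm(m_i) when all pairwise compatibility conditions hold.
Pairwise compatibility: gcd(m_i, m_j) must divide a_i - a_j for every pair.
Merge one congruence at a time:
  Start: x ≡ 1 (mod 4).
  Combine with x ≡ 9 (mod 21): gcd(4, 21) = 1; 9 - 1 = 8, which IS divisible by 1, so compatible.
    Write x = 1 + 4·t and substitute into x ≡ 9 (mod 21): 4·t ≡ 9 − 1 = 8 (mod 21).
    The inverse of 4 mod 21 is 16 (since 4·16 = 64 = 3·21 + 1), so t ≡ 16·8 = 128 ≡ 2 (mod 21).
    Then x = 1 + 4·2 = 9, valid modulo lcm(4, 21) = 84: x ≡ 9 (mod 84).
  Combine with x ≡ 3 (mod 6): gcd(84, 6) = 6; 3 - 9 = -6, which IS divisible by 6, so compatible.
    Write x = 9 + 84·t and substitute into x ≡ 3 (mod 6): 84·t ≡ 3 − 9 = -6 (mod 6).
    Divide the congruence (and modulus) by g = 6: 14·t ≡ -1 (mod 1).
    Modulo 1 every t works; take t = 0.
    Then x = 9 + 84·0 = 9, valid modulo lcm(84, 6) = 84: x ≡ 9 (mod 84).
Verify: 9 mod 4 = 1, 9 mod 21 = 9, 9 mod 6 = 3.

x ≡ 9 (mod 84).


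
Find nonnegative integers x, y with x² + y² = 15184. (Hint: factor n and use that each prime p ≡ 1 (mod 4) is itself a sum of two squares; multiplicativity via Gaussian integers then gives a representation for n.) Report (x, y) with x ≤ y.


Step 1: Factor n = 15184 = 2^4 · 13 · 73.
Step 2: Check the mod-4 condition on each prime factor: 2 = 2 (special); 13 ≡ 1 (mod 4), exponent 1; 73 ≡ 1 (mod 4), exponent 1.
All primes ≡ 3 (mod 4) appear to even exponent (or don't appear), so by the two-squares theorem n IS expressible as a sum of two squares.
Step 3: Build a representation. Group n = k² · m with k = 4 and m = 13 · 73 = 949 (a product of primes ≡ 1 (mod 4)); a representation of m scales to one of n via (k·x)² + (k·y)² = k²(x² + y²). Each prime p ≡ 1 (mod 4) is itself a sum of two squares; find a² by testing p − a² for a perfect square:
  13: 13 − 1² = 12, 13 − 2² = 9 = 3² ⇒ 13 = 2² + 3².
  73: 73 − 1² = 72, 73 − 2² = 69, 73 − 3² = 64 = 8² ⇒ 73 = 3² + 8².
  Combine using the Brahmagupta–Fibonacci identity (a² + b²)(c² + d²) = (ac − bd)² + (ad + bc)² = (ac + bd)² + (ad − bc)²:
  13 · 73 = 949: from (2² + 3²)(3² + 8²), take (2·3 − 3·8, 2·8 + 3·3) = (6 − 24, 16 + 9) = (-18, 25); dropping signs (only squares matter) gives (18, 25); check 18² + 25² = 324 + 625 = 949 ✓.
  Scale by k = 4: (4·18, 4·25) = (72, 100).
Step 4: Order so x ≤ y and verify: 72² + 100² = 5184 + 10000 = 15184 = n. ✓

n = 15184 = 72² + 100² (one valid representation with x ≤ y).


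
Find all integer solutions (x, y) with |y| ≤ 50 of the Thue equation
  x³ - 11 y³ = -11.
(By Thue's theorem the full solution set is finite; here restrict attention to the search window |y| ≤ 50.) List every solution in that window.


The equation is x³ - 11y³ = -11. For fixed y, x³ = 11·y³ − 11, so a solution requires the RHS to be a perfect cube.
Strategy: iterate y from -50 to 50, compute RHS = 11·y³ − 11, and check whether it is a (positive or negative) perfect cube.
Check small values of y:
  y = 0: RHS = -11 is not a perfect cube.
  y = 1: RHS = 0 = (0)³ ⇒ x = 0 works.
  y = -1: RHS = -22 is not a perfect cube.
  y = 2: RHS = 77 is not a perfect cube.
  y = -2: RHS = -99 is not a perfect cube.
  y = 3: RHS = 286 is not a perfect cube.
  y = -3: RHS = -308 is not a perfect cube.
Continuing the search up to |y| = 50 finds no further solutions beyond those listed.
Collected solutions: (0, 1).

Solutions (with |y| ≤ 50): (0, 1).


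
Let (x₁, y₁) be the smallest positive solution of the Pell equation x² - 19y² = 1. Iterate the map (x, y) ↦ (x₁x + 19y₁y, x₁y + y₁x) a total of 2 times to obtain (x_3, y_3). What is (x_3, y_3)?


Step 1: Find the fundamental solution (x₁, y₁) of x² - 19y² = 1.
  Expand √19 as a continued fraction. a₀ = ⌊√19⌋ = 4; iterate m_{k+1} = d_k·a_k − m_k, d_{k+1} = (19 − m_{k+1}²)/d_k, a_{k+1} = ⌊(a₀ + m_{k+1})/d_{k+1}⌋ (starting m₀ = 0, d₀ = 1), with convergents p_k = a_k·p_{k-1} + p_{k-2}, q_k = a_k·q_{k-1} + q_{k-2} (p₋₁ = 1, q₋₁ = 0):
  k = 0: a₀ = 4; p₀/q₀ = 4/1; p₀² − 19·q₀² = 16 − 19 = -3.
  k = 1: m = 4, d = 3, a = ⌊(4 + 4)/3⌋ = 2; p/q = (2·4 + 1)/(2·1 + 0) = 9/2; p² − 19·q² = 81 − 76 = 5.
  k = 2: m = 2, d = 5, a = ⌊(4 + 2)/5⌋ = 1; p/q = (1·9 + 4)/(1·2 + 1) = 13/3; p² − 19·q² = 169 − 171 = -2.
  k = 3: m = 3, d = 2, a = ⌊(4 + 3)/2⌋ = 3; p/q = (3·13 + 9)/(3·3 + 2) = 48/11; p² − 19·q² = 2304 − 2299 = 5.
  k = 4: m = 3, d = 5, a = ⌊(4 + 3)/5⌋ = 1; p/q = (1·48 + 13)/(1·11 + 3) = 61/14; p² − 19·q² = 3721 − 3724 = -3.
  k = 5: m = 2, d = 3, a = ⌊(4 + 2)/3⌋ = 2; p/q = (2·61 + 48)/(2·14 + 11) = 170/39; p² − 19·q² = 28900 − 28899 = 1.
  The first convergent with p² − 19·q² = 1 gives the fundamental solution (x₁, y₁) = (170, 39).
Step 2: Apply the recurrence (x_{n+1}, y_{n+1}) = (x₁x_n + 19y₁y_n, x₁y_n + y₁x_n) repeatedly.
  From (x_1, y_1) = (170, 39): x_2 = 170·170 + 19·39·39 = 57799; y_2 = 170·39 + 39·170 = 13260.
  From (x_2, y_2) = (57799, 13260): x_3 = 170·57799 + 19·39·13260 = 19651490; y_3 = 170·13260 + 39·57799 = 4508361.
Step 3: Verify x_3² - 19·y_3² = 386181059220100 - 386181059220099 = 1 (should be 1). ✓

(x_1, y_1) = (170, 39); (x_3, y_3) = (19651490, 4508361).
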